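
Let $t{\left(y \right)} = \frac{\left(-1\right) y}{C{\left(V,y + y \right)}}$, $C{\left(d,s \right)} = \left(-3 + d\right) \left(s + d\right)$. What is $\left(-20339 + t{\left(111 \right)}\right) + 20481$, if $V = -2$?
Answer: $\frac{156311}{1100} \approx 142.1$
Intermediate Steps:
$C{\left(d,s \right)} = \left(-3 + d\right) \left(d + s\right)$
$t{\left(y \right)} = - \frac{y}{10 - 10 y}$ ($t{\left(y \right)} = \frac{\left(-1\right) y}{\left(-2\right)^{2} - -6 - 3 \left(y + y\right) - 2 \left(y + y\right)} = \frac{\left(-1\right) y}{4 + 6 - 3 \cdot 2 y - 2 \cdot 2 y} = \frac{\left(-1\right) y}{4 + 6 - 6 y - 4 y} = \frac{\left(-1\right) y}{10 - 10 y} = - \frac{y}{10 - 10 y}$)
$\left(-20339 + t{\left(111 \right)}\right) + 20481 = \left(-20339 + \frac{1}{10} \cdot 111 \frac{1}{-1 + 111}\right) + 20481 = \left(-20339 + \frac{1}{10} \cdot 111 \cdot \frac{1}{110}\right) + 20481 = \left(-20339 + \frac{111}{1100}\right) + 20481 = - \frac{22372789}{1100} + 20481 = \frac{156311}{1100}$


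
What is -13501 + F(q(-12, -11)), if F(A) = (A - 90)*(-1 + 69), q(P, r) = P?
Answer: -20437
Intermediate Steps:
F(A) = -6120 + 68*A (F(A) = (-90 + A)*68 = -6120 + 68*A)
-13501 + F(q(-12, -11)) = -13501 + (-6120 + 68*(-12)) = -13501 + (-6120 - 816) = -13501 - 6936 = -20437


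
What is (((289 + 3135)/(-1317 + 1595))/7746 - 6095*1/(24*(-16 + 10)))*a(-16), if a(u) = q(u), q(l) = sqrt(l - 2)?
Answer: 1093782743*I*sqrt(2)/8613552 ≈ 179.58*I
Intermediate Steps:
q(l) = sqrt(-2 + l)
a(u) = sqrt(-2 + u)
(((289 + 3135)/(-1317 + 1595))/7746 - 6095*1/(24*(-16 + 10)))*a(-16) = (((289 + 3135)/(-1317 + 1595))/7746 - 6095*1/(24*(-16 + 10)))*sqrt(-2 - 16) = ((3424/278)*(1/7746) - 6095/(24*(-6)))*sqrt(-18) = ((3424*(1/278))*(1/7746) - 6095/(-144))*(3*I*sqrt(2)) = ((1712/139)*(1/7746) - 6095*(-1/144))*(3*I*sqrt(2)) = (856/538347 + 6095/144)*(3*I*sqrt(2)) = 1093782743*(3*I*sqrt(2))/25840656 = 1093782743*I*sqrt(2)/8613552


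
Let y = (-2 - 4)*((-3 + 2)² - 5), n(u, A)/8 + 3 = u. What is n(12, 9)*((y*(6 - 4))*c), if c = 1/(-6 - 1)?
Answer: -3456/7 ≈ -493.71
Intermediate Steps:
n(u, A) = -24 + 8*u
c = -⅐ (c = 1/(-7) = -⅐ ≈ -0.14286)
y = 24 (y = -6*((-1)² - 5) = -6*(1 - 5) = -6*(-4) = 24)
n(12, 9)*((y*(6 - 4))*c) = (-24 + 8*12)*((24*(6 - 4))*(-⅐)) = (-24 + 96)*((24*2)*(-⅐)) = 72*(48*(-⅐)) = 72*(-48/7) = -3456/7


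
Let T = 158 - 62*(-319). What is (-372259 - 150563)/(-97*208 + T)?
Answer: 87137/40 ≈ 2178.4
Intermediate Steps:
T = 19936 (T = 158 + 19778 = 19936)
(-372259 - 150563)/(-97*208 + T) = (-372259 - 150563)/(-97*208 + 19936) = -522822/(-20176 + 19936) = -522822/(-240) = -522822*(-1/240) = 87137/40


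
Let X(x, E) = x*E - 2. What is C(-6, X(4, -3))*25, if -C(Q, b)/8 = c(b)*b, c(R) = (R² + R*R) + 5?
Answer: 1111600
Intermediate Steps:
X(x, E) = -2 + E*x (X(x, E) = E*x - 2 = -2 + E*x)
c(R) = 5 + 2*R² (c(R) = (R² + R²) + 5 = 2*R² + 5 = 5 + 2*R²)
C(Q, b) = -8*b*(5 + 2*b²) (C(Q, b) = -8*(5 + 2*b²)*b = -8*b*(5 + 2*b²))
C(-6, X(4, -3))*25 = (-40*(-2 - 3*4) - 16*(-2 - 3*4)³)*25 = (-40*(-2 - 12) - 16*(-2 - 12)³)*25 = (-40*(-14) - 16*(-14)³)*25 = (560 - 16*(-2744))*25 = (560 + 43904)*25 = 44464*25 = 1111600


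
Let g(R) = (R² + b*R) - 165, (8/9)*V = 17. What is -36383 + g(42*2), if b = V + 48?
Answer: -47707/2 ≈ -23854.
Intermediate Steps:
V = 153/8 (V = (9/8)*17 = 153/8 ≈ 19.125)
b = 537/8 (b = 153/8 + 48 = 537/8 ≈ 67.125)
g(R) = -165 + R² + 537*R/8 (g(R) = (R² + 537*R/8) - 165 = -165 + R² + 537*R/8)
-36383 + g(42*2) = -36383 + (-165 + (42*2)² + 537*(42*2)/8) = -36383 + (-165 + 84² + (537/8)*84) = -36383 + (-165 + 7056 + 11277/2) = -36383 + 25059/2 = -47707/2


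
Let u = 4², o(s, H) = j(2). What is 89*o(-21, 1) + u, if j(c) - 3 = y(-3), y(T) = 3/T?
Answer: 194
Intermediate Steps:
j(c) = 2 (j(c) = 3 + 3/(-3) = 3 + 3*(-⅓) = 3 - 1 = 2)
o(s, H) = 2
u = 16
89*o(-21, 1) + u = 89*2 + 16 = 178 + 16 = 194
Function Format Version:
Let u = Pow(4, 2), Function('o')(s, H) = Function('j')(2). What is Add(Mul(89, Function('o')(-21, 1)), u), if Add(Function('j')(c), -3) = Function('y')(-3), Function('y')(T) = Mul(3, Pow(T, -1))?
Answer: 194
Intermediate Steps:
Function('j')(c) = 2 (Function('j')(c) = Add(3, Mul(3, Pow(-3, -1))) = Add(3, Mul(3, Rational(-1, 3))) = Add(3, -1) = 2)
Function('o')(s, H) = 2
u = 16
Add(Mul(89, Function('o')(-21, 1)), u) = Add(Mul(89, 2), 16) = Add(178, 16) = 194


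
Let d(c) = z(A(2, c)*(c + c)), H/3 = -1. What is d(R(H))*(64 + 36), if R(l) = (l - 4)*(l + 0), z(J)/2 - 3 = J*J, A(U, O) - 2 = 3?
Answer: 8820600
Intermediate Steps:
A(U, O) = 5 (A(U, O) = 2 + 3 = 5)
H = -3 (H = 3*(-1) = -3)
z(J) = 6 + 2*J² (z(J) = 6 + 2*(J*J) = 6 + 2*J²)
R(l) = l*(-4 + l) (R(l) = (-4 + l)*l = l*(-4 + l))
d(c) = 6 + 200*c² (d(c) = 6 + 2*(5*(c + c))² = 6 + 2*(5*(2*c))² = 6 + 2*(10*c)² = 6 + 2*(100*c²) = 6 + 200*c²)
d(R(H))*(64 + 36) = (6 + 200*(-3*(-4 - 3))²)*(64 + 36) = (6 + 200*(-3*(-7))²)*100 = (6 + 200*21²)*100 = (6 + 200*441)*100 = (6 + 88200)*100 = 88206*100 = 8820600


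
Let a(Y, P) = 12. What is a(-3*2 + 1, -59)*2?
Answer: 24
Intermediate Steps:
a(-3*2 + 1, -59)*2 = 12*2 = 24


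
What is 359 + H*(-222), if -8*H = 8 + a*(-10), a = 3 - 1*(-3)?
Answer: -1084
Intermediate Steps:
a = 6 (a = 3 + 3 = 6)
H = 13/2 (H = -(8 + 6*(-10))/8 = -(8 - 60)/8 = -⅛*(-52) = 13/2 ≈ 6.5000)
359 + H*(-222) = 359 + (13/2)*(-222) = 359 - 1443 = -1084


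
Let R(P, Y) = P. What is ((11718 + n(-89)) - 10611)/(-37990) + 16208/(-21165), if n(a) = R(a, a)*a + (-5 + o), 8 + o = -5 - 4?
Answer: -80635391/80405835 ≈ -1.0029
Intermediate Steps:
o = -17 (o = -8 + (-5 - 4) = -8 - 9 = -17)
n(a) = -22 + a² (n(a) = a*a + (-5 - 17) = a² - 22 = -22 + a²)
((11718 + n(-89)) - 10611)/(-37990) + 16208/(-21165) = ((11718 + (-22 + (-89)²)) - 10611)/(-37990) + 16208/(-21165) = ((11718 + (-22 + 7921)) - 10611)*(-1/37990) + 16208*(-1/21165) = ((11718 + 7899) - 10611)*(-1/37990) - 16208/21165 = (19617 - 10611)*(-1/37990) - 16208/21165 = 9006*(-1/37990) - 16208/21165 = -4503/18995 - 16208/21165 = -80635391/80405835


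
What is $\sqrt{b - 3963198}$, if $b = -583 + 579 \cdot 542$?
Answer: $i \sqrt{3649963} \approx 1910.5 i$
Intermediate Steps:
$b = 313235$ ($b = -583 + 313818 = 313235$)
$\sqrt{b - 3963198} = \sqrt{313235 - 3963198} = \sqrt{-3649963} = i \sqrt{3649963}$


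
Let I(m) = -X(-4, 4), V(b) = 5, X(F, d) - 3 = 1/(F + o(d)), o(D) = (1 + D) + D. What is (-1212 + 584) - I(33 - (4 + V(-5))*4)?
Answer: -3124/5 ≈ -624.80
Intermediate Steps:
o(D) = 1 + 2*D
X(F, d) = 3 + 1/(1 + F + 2*d) (X(F, d) = 3 + 1/(F + (1 + 2*d)) = 3 + 1/(1 + F + 2*d))
I(m) = -16/5 (I(m) = -(4 + 3*(-4) + 6*4)/(1 - 4 + 2*4) = -(4 - 12 + 24)/(1 - 4 + 8) = -16/5)
(-1212 + 584) - I(33 - (4 + V(-5))*4) = (-1212 + 584) - 1*(-16/5) = -628 + 16/5 = -3124/5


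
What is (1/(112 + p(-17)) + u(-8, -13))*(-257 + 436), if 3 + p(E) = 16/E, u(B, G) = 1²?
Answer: 331866/1837 ≈ 180.66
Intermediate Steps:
u(B, G) = 1
p(E) = -3 + 16/E
(1/(112 + p(-17)) + u(-8, -13))*(-257 + 436) = (1/(112 + (-3 + 16/(-17))) + 1)*(-257 + 436) = (1/(112 + (-3 + 16*(-1/17))) + 1)*179 = (1/(112 + (-3 - 16/17)) + 1)*179 = (1/(112 - 67/17) + 1)*179 = (1/(1837/17) + 1)*179 = (17/1837 + 1)*179 = (1854/1837)*179 = 331866/1837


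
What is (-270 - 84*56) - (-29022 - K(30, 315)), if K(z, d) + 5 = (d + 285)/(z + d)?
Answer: 553029/23 ≈ 24045.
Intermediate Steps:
K(z, d) = -5 + (285 + d)/(d + z) (K(z, d) = -5 + (d + 285)/(z + d) = -5 + (285 + d)/(d + z))
(-270 - 84*56) - (-29022 - K(30, 315)) = (-270 - 84*56) - (-29022 - (285 - 5*30 - 4*315)/(315 + 30)) = (-270 - 4704) - (-29022 - (285 - 150 - 1260)/345) = -4974 - (-29022 - (-1125)/345) = -4974 - (-29022 - 1*(-75/23)) = -4974 - (-29022 + 75/23) = -4974 - 1*(-667431/23) = -4974 + 667431/23 = 553029/23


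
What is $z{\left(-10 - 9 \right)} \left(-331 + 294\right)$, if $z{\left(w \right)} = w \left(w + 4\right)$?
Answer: $-10545$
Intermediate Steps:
$z{\left(w \right)} = w \left(4 + w\right)$
$z{\left(-10 - 9 \right)} \left(-331 + 294\right) = \left(-10 - 9\right) \left(4 - 19\right) \left(-331 + 294\right) = - 19 \left(4 - 19\right) \left(-37\right) = \left(-19\right) \left(-15\right) \left(-37\right) = 285 \left(-37\right) = -10545$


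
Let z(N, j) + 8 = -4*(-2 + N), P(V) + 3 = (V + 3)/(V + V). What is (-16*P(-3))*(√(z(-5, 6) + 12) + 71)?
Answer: 3408 + 192*√2 ≈ 3679.5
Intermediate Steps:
P(V) = -3 + (3 + V)/(2*V) (P(V) = -3 + (V + 3)/(V + V) = -3 + (3 + V)/((2*V)) = -3 + (3 + V)*(1/(2*V)) = -3 + (3 + V)/(2*V))
z(N, j) = -4*N (z(N, j) = -8 - 4*(-2 + N) = -8 + (8 - 4*N) = -4*N)
(-16*P(-3))*(√(z(-5, 6) + 12) + 71) = (-8*(3 - 5*(-3))/(-3))*(√(-4*(-5) + 12) + 71) = (-8*(-1)*(3 + 15)/3)*(√(20 + 12) + 71) = (-8*(-1)*18/3)*(√32 + 71) = (-16*(-3))*(4*√2 + 71) = 48*(71 + 4*√2) = 3408 + 192*√2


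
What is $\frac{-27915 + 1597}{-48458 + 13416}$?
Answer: $\frac{13159}{17521} \approx 0.75104$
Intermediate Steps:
$\frac{-27915 + 1597}{-48458 + 13416} = - \frac{26318}{-35042} = \left(-26318\right) \left(- \frac{1}{35042}\right) = \frac{13159}{17521}$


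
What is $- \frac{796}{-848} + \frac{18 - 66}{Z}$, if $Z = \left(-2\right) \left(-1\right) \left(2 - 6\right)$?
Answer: $\frac{1471}{212} \approx 6.9387$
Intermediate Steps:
$Z = -8$ ($Z = 2 \left(-4\right) = -8$)
$- \frac{796}{-848} + \frac{18 - 66}{Z} = - \frac{796}{-848} + \frac{18 - 66}{-8} = \left(-796\right) \left(- \frac{1}{848}\right) + \left(18 - 66\right) \left(- \frac{1}{8}\right) = \frac{199}{212} - -6 = \frac{199}{212} + 6 = \frac{1471}{212}$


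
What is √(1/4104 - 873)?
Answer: I*√408438174/684 ≈ 29.547*I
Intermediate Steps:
√(1/4104 - 873) = √(-3582791/4104) = I*√408438174/684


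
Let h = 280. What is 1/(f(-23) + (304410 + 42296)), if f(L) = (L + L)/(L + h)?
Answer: 257/89103396 ≈ 2.8843e-6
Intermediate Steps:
f(L) = 2*L/(280 + L) (f(L) = (L + L)/(L + 280) = (2*L)/(280 + L) = 2*L/(280 + L))
1/(f(-23) + (304410 + 42296)) = 1/(2*(-23)/(280 - 23) + (304410 + 42296)) = 1/(2*(-23)/257 + 346706) = 1/(2*(-23)*(1/257) + 346706) = 1/(-46/257 + 346706) = 1/(89103396/257) = 257/89103396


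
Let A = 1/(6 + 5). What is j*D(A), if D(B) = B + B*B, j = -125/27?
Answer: -500/1089 ≈ -0.45914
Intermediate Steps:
A = 1/11 ≈ 0.090909
j = -125/27 (j = -125*1/27 = -125/27 ≈ -4.6296)
D(B) = B + B**2
j*D(A) = -125*(1 + 1/11)/297 = -125*12/(297*11) = -125/27*12/121 = -500/1089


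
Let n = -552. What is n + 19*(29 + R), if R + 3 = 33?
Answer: 569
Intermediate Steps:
R = 30 (R = -3 + 33 = 30)
n + 19*(29 + R) = -552 + 19*(29 + 30) = -552 + 19*59 = -552 + 1121 = 569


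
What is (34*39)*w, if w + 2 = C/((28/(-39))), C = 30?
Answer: -406419/7 ≈ -58060.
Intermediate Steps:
w = -613/14 (w = -2 + 30/((28/(-39))) = -2 + 30/((28*(-1/39))) = -2 + 30/(-28/39) = -2 + 30*(-39/28) = -2 - 585/14 = -613/14 ≈ -43.786)
(34*39)*w = (34*39)*(-613/14) = 1326*(-613/14) = -406419/7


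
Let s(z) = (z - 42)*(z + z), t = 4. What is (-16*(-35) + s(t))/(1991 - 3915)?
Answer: -64/481 ≈ -0.13306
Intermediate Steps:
s(z) = 2*z*(-42 + z) (s(z) = (-42 + z)*(2*z) = 2*z*(-42 + z))
(-16*(-35) + s(t))/(1991 - 3915) = (-16*(-35) + 2*4*(-42 + 4))/(1991 - 3915) = (560 + 2*4*(-38))/(-1924) = (560 - 304)*(-1/1924) = 256*(-1/1924) = -64/481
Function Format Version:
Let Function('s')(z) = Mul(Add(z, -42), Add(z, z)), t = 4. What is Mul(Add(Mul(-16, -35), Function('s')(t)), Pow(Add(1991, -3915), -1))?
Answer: Rational(-64, 481) ≈ -0.13306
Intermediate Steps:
Function('s')(z) = Mul(2, z, Add(-42, z)) (Function('s')(z) = Mul(Add(-42, z), Mul(2, z)) = Mul(2, z, Add(-42, z)))
Mul(Add(Mul(-16, -35), Function('s')(t)), Pow(Add(1991, -3915), -1)) = Mul(Add(Mul(-16, -35), Mul(2, 4, Add(-42, 4))), Pow(Add(1991, -3915), -1)) = Mul(Add(560, Mul(2, 4, -38)), Pow(-1924, -1)) = Mul(Add(560, -304), Rational(-1, 1924)) = Mul(256, Rational(-1, 1924)) = Rational(-64, 481)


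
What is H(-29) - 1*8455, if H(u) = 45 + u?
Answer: -8439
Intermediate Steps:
H(-29) - 1*8455 = (45 - 29) - 1*8455 = 16 - 8455 = -8439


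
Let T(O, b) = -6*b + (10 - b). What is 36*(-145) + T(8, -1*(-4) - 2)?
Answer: -5224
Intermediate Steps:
T(O, b) = 10 - 7*b
36*(-145) + T(8, -1*(-4) - 2) = 36*(-145) + (10 - 7*(-1*(-4) - 2)) = -5220 + (10 - 7*(4 - 2)) = -5220 + (10 - 7*2) = -5220 + (10 - 14) = -5220 - 4 = -5224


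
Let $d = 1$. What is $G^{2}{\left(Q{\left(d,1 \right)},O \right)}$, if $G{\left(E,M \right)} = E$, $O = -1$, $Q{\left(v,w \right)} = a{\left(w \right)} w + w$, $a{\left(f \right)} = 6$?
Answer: $49$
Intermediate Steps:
$Q{\left(v,w \right)} = 7 w$ ($Q{\left(v,w \right)} = 6 w + w = 7 w$)
$G^{2}{\left(Q{\left(d,1 \right)},O \right)} = \left(7 \cdot 1\right)^{2} = 7^{2} = 49$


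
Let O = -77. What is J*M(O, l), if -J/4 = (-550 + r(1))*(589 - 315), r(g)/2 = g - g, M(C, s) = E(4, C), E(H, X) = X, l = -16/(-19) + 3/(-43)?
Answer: -46415600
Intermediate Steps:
l = 631/817 (l = -16*(-1/19) + 3*(-1/43) = 16/19 - 3/43 = 631/817 ≈ 0.77234)
M(C, s) = C
r(g) = 0 (r(g) = 2*(g - g) = 2*0 = 0)
J = 602800 (J = -4*(-550 + 0)*(589 - 315) = -(-2200)*274 = -4*(-150700) = 602800)
J*M(O, l) = 602800*(-77) = -46415600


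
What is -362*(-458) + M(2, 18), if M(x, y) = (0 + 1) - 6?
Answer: 165791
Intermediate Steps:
M(x, y) = -5 (M(x, y) = 1 - 6 = -5)
-362*(-458) + M(2, 18) = -362*(-458) - 5 = 165796 - 5 = 165791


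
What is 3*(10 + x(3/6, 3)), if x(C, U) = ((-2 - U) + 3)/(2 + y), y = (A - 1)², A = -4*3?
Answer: 1708/57 ≈ 29.965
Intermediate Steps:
A = -12
y = 169 (y = (-12 - 1)² = (-13)² = 169)
x(C, U) = 1/171 - U/171 (x(C, U) = ((-2 - U) + 3)/(2 + 169) = (1 - U)/171 = (1 - U)*(1/171) = 1/171 - U/171)
3*(10 + x(3/6, 3)) = 3*(10 + (1/171 - 1/171*3)) = 3*(10 + (1/171 - 1/57)) = 3*(10 - 2/171) = 3*(1708/171) = 1708/57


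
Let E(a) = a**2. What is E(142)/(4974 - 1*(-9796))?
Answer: 10082/7385 ≈ 1.3652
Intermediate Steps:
E(142)/(4974 - 1*(-9796)) = 142**2/(4974 - 1*(-9796)) = 20164/(4974 + 9796) = 20164/14770 = 20164*(1/14770) = 10082/7385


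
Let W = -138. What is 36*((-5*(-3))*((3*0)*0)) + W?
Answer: -138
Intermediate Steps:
36*((-5*(-3))*((3*0)*0)) + W = 36*((-5*(-3))*((3*0)*0)) - 138 = 36*(15*(0*0)) - 138 = 36*(15*0) - 138 = 36*0 - 138 = 0 - 138 = -138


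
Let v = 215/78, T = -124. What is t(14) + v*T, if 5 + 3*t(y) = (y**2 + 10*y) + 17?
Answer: -8806/39 ≈ -225.79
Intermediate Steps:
t(y) = 4 + y**2/3 + 10*y/3 (t(y) = -5/3 + ((y**2 + 10*y) + 17)/3 = -5/3 + (17 + y**2 + 10*y)/3 = -5/3 + (17/3 + y**2/3 + 10*y/3) = 4 + y**2/3 + 10*y/3)
v = 215/78 (v = 215*(1/78) = 215/78 ≈ 2.7564)
t(14) + v*T = (4 + (1/3)*14**2 + (10/3)*14) + (215/78)*(-124) = (4 + (1/3)*196 + 140/3) - 13330/39 = (4 + 196/3 + 140/3) - 13330/39 = 116 - 13330/39 = -8806/39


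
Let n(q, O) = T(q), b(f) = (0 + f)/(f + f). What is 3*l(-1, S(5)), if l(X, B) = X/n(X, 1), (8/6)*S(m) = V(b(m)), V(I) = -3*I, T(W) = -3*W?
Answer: -1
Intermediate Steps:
b(f) = 1/2 (b(f) = f/((2*f)) = f*(1/(2*f)) = 1/2)
n(q, O) = -3*q
S(m) = -9/8 (S(m) = 3*(-3*1/2)/4 = (3/4)*(-3/2) = -9/8)
l(X, B) = -1/3 (l(X, B) = X/((-3*X)) = X*(-1/(3*X)) = -1/3)
3*l(-1, S(5)) = 3*(-1/3) = -1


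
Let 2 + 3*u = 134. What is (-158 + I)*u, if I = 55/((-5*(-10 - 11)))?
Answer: -145508/21 ≈ -6929.0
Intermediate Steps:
u = 44 (u = -⅔ + (⅓)*134 = -⅔ + 134/3 = 44)
I = 11/21 (I = 55/((-5*(-21))) = 55/105 = 55*(1/105) = 11/21 ≈ 0.52381)
(-158 + I)*u = (-158 + 11/21)*44 = -3307/21*44 = -145508/21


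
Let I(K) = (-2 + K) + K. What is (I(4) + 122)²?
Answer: 16384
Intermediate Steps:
I(K) = -2 + 2*K
(I(4) + 122)² = ((-2 + 2*4) + 122)² = ((-2 + 8) + 122)² = (6 + 122)² = 128² = 16384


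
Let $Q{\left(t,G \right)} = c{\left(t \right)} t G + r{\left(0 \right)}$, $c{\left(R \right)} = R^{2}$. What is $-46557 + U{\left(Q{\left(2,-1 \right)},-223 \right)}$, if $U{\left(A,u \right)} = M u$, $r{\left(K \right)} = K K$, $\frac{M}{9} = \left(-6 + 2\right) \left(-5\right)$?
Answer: $-86697$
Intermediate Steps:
$M = 180$ ($M = 9 \left(-6 + 2\right) \left(-5\right) = 9 \left(\left(-4\right) \left(-5\right)\right) = 9 \cdot 20 = 180$)
$r{\left(K \right)} = K^{2}$
$Q{\left(t,G \right)} = G t^{3}$ ($Q{\left(t,G \right)} = t^{2} t G + 0^{2} = t^{3} G + 0 = G t^{3} + 0 = G t^{3}$)
$U{\left(A,u \right)} = 180 u$
$-46557 + U{\left(Q{\left(2,-1 \right)},-223 \right)} = -46557 + 180 \left(-223\right) = -46557 - 40140 = -86697$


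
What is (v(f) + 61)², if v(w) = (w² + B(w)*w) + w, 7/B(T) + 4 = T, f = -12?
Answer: 628849/16 ≈ 39303.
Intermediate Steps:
B(T) = 7/(-4 + T)
v(w) = w + w² + 7*w/(-4 + w) (v(w) = (w² + (7/(-4 + w))*w) + w = (w² + 7*w/(-4 + w)) + w = w + w² + 7*w/(-4 + w))
(v(f) + 61)² = (-12*(7 + (1 - 12)*(-4 - 12))/(-4 - 12) + 61)² = (-12*(7 - 11*(-16))/(-16) + 61)² = (-12*(-1/16)*(7 + 176) + 61)² = (-12*(-1/16)*183 + 61)² = (549/4 + 61)² = (793/4)² = 628849/16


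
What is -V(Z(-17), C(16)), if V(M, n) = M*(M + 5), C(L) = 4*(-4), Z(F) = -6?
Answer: -6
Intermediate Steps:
C(L) = -16
V(M, n) = M*(5 + M)
-V(Z(-17), C(16)) = -(-6)*(5 - 6) = -(-6)*(-1) = -1*6 = -6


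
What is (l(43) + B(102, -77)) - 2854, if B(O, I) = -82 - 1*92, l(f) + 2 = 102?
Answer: -2928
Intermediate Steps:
l(f) = 100 (l(f) = -2 + 102 = 100)
B(O, I) = -174 (B(O, I) = -82 - 92 = -174)
(l(43) + B(102, -77)) - 2854 = (100 - 174) - 2854 = -74 - 2854 = -2928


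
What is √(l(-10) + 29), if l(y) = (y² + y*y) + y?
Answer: √219 ≈ 14.799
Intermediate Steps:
l(y) = y + 2*y² (l(y) = (y² + y²) + y = 2*y² + y = y + 2*y²)
√(l(-10) + 29) = √(-10*(1 + 2*(-10)) + 29) = √(-10*(1 - 20) + 29) = √(-10*(-19) + 29) = √(190 + 29) = √219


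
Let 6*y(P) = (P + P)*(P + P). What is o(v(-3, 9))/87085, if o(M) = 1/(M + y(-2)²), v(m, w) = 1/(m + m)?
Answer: 18/10885625 ≈ 1.6536e-6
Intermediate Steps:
y(P) = 2*P²/3 (y(P) = ((P + P)*(P + P))/6 = ((2*P)*(2*P))/6 = (4*P²)/6 = 2*P²/3)
v(m, w) = 1/(2*m)
o(M) = 1/(64/9 + M) (o(M) = 1/(M + ((⅔)*(-2)²)²) = 1/(M + ((⅔)*4)²) = 1/(M + (8/3)²) = 1/(M + 64/9) = 1/(64/9 + M))
o(v(-3, 9))/87085 = (9/(64 + 9*((½)/(-3))))/87085 = (9/(64 + 9*((½)*(-⅓))))*(1/87085) = (9/(64 + 9*(-⅙)))*(1/87085) = (9/(64 - 3/2))*(1/87085) = (9/(125/2))*(1/87085) = (9*(2/125))*(1/87085) = (18/125)*(1/87085) = 18/10885625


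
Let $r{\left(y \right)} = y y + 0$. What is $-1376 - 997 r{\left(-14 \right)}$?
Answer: $-196788$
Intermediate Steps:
$r{\left(y \right)} = y^{2}$ ($r{\left(y \right)} = y^{2} + 0 = y^{2}$)
$-1376 - 997 r{\left(-14 \right)} = -1376 - 997 \left(-14\right)^{2} = -1376 - 195412 = -196788$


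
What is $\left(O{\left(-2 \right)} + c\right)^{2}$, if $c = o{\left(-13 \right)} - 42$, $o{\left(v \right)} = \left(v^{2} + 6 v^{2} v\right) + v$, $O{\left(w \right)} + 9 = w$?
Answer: $171060241$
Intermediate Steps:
$O{\left(w \right)} = -9 + w$
$o{\left(v \right)} = v + v^{2} + 6 v^{3}$ ($o{\left(v \right)} = \left(v^{2} + 6 v^{3}\right) + v = v + v^{2} + 6 v^{3}$)
$c = -13068$ ($c = - 13 \left(1 - 13 + 6 \left(-13\right)^{2}\right) - 42 = - 13 \left(1 - 13 + 6 \cdot 169\right) - 42 = - 13 \left(1 - 13 + 1014\right) - 42 = \left(-13\right) 1002 - 42 = -13026 - 42 = -13068$)
$\left(O{\left(-2 \right)} + c\right)^{2} = \left(\left(-9 - 2\right) - 13068\right)^{2} = \left(-11 - 13068\right)^{2} = \left(-13079\right)^{2} = 171060241$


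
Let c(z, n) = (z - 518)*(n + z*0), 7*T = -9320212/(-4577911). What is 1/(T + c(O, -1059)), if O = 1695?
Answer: -32045377/39942726523799 ≈ -8.0228e-7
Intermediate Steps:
T = 9320212/32045377 (T = (-9320212/(-4577911))/7 = (-9320212*(-1/4577911))/7 = (⅐)*(9320212/4577911) = 9320212/32045377 ≈ 0.29084)
c(z, n) = n*(-518 + z) (c(z, n) = (-518 + z)*(n + 0) = (-518 + z)*n = n*(-518 + z))
1/(T + c(O, -1059)) = 1/(9320212/32045377 - 1059*(-518 + 1695)) = 1/(9320212/32045377 - 1059*1177) = 1/(9320212/32045377 - 1246443) = 1/(-39942726523799/32045377) = -32045377/39942726523799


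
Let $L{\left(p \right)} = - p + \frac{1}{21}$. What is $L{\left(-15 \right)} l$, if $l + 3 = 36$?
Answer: $\frac{3476}{7} \approx 496.57$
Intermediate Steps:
$l = 33$ ($l = -3 + 36 = 33$)
$L{\left(p \right)} = \frac{1}{21} - p$ ($L{\left(p \right)} = - p + \frac{1}{21} = \frac{1}{21} - p$)
$L{\left(-15 \right)} l = \left(\frac{1}{21} - -15\right) 33 = \left(\frac{1}{21} + 15\right) 33 = \frac{316}{21} \cdot 33 = \frac{3476}{7}$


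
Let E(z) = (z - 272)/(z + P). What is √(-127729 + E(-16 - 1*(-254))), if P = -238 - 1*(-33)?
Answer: I*√139098003/33 ≈ 357.39*I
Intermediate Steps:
P = -205 (P = -238 + 33 = -205)
E(z) = (-272 + z)/(-205 + z) (E(z) = (z - 272)/(z - 205) = (-272 + z)/(-205 + z))
√(-127729 + E(-16 - 1*(-254))) = √(-127729 + (-272 + (-16 - 1*(-254)))/(-205 + (-16 - 1*(-254)))) = √(-127729 + (-272 + (-16 + 254))/(-205 + (-16 + 254))) = √(-127729 + (-272 + 238)/(-205 + 238)) = √(-127729 - 34/33) = √(-4215091/33) = I*√139098003/33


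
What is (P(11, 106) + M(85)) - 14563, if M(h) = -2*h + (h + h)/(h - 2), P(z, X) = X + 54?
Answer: -1209389/83 ≈ -14571.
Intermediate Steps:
P(z, X) = 54 + X
M(h) = -2*h + 2*h/(-2 + h) (M(h) = -2*h + (2*h)/(-2 + h) = -2*h + 2*h/(-2 + h))
(P(11, 106) + M(85)) - 14563 = ((54 + 106) + 2*85*(3 - 1*85)/(-2 + 85)) - 14563 = (160 + 2*85*(3 - 85)/83) - 14563 = (160 + 2*85*(1/83)*(-82)) - 14563 = (160 - 13940/83) - 14563 = -660/83 - 14563 = -1209389/83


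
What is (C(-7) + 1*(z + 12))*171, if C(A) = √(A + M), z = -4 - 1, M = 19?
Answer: 1197 + 342*√3 ≈ 1789.4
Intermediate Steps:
z = -5
C(A) = √(19 + A) (C(A) = √(A + 19) = √(19 + A))
(C(-7) + 1*(z + 12))*171 = (√(19 - 7) + 1*(-5 + 12))*171 = (√12 + 1*7)*171 = (2*√3 + 7)*171 = (7 + 2*√3)*171 = 1197 + 342*√3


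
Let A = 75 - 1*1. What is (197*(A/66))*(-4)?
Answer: -29156/33 ≈ -883.52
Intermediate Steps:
A = 74 (A = 75 - 1 = 74)
(197*(A/66))*(-4) = (197*(74/66))*(-4) = (197*(74*(1/66)))*(-4) = (197*(37/33))*(-4) = (7289/33)*(-4) = -29156/33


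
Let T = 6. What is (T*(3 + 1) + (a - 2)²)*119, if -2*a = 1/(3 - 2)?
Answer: 14399/4 ≈ 3599.8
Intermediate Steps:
a = -½ (a = -1/(2*(3 - 2)) = -½/1 = -½*1 = -½ ≈ -0.50000)
(T*(3 + 1) + (a - 2)²)*119 = (6*(3 + 1) + (-½ - 2)²)*119 = (6*4 + (-5/2)²)*119 = (24 + 25/4)*119 = (121/4)*119 = 14399/4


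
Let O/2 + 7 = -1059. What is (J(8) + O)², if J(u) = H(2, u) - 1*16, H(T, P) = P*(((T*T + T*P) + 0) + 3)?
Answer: 3857296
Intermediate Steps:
O = -2132 (O = -14 + 2*(-1059) = -14 - 2118 = -2132)
H(T, P) = P*(3 + T² + P*T) (H(T, P) = P*(((T² + P*T) + 0) + 3) = P*((T² + P*T) + 3) = P*(3 + T² + P*T))
J(u) = -16 + u*(7 + 2*u) (J(u) = u*(3 + 2² + u*2) - 1*16 = u*(3 + 4 + 2*u) - 16 = u*(7 + 2*u) - 16 = -16 + u*(7 + 2*u))
(J(8) + O)² = ((-16 + 8*(7 + 2*8)) - 2132)² = ((-16 + 8*(7 + 16)) - 2132)² = ((-16 + 8*23) - 2132)² = ((-16 + 184) - 2132)² = (168 - 2132)² = (-1964)² = 3857296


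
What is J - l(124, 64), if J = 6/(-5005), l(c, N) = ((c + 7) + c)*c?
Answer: -158258106/5005 ≈ -31620.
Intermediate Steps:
l(c, N) = c*(7 + 2*c) (l(c, N) = ((7 + c) + c)*c = (7 + 2*c)*c = c*(7 + 2*c))
J = -6/5005 (J = -1/5005*6 = -6/5005 ≈ -0.0011988)
J - l(124, 64) = -6/5005 - 124*(7 + 2*124) = -6/5005 - 124*(7 + 248) = -6/5005 - 124*255 = -6/5005 - 1*31620 = -6/5005 - 31620 = -158258106/5005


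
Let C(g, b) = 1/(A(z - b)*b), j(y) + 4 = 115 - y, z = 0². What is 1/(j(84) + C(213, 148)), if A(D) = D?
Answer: 21904/591407 ≈ 0.037037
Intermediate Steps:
z = 0
j(y) = 111 - y (j(y) = -4 + (115 - y) = 111 - y)
C(g, b) = -1/b² (C(g, b) = 1/((0 - b)*b) = 1/((-b)*b) = 1/(-b²) = -1/b²)
1/(j(84) + C(213, 148)) = 1/((111 - 1*84) - 1/148²) = 1/((111 - 84) - 1*1/21904) = 1/(27 - 1/21904) = 1/(591407/21904) = 21904/591407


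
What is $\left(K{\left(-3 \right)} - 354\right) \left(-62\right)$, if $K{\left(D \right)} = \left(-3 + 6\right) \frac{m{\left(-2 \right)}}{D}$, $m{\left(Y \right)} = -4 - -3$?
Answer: $21886$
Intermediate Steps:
$m{\left(Y \right)} = -1$ ($m{\left(Y \right)} = -4 + 3 = -1$)
$K{\left(D \right)} = - \frac{3}{D}$ ($K{\left(D \right)} = \left(-3 + 6\right) \left(- \frac{1}{D}\right) = 3 \left(- \frac{1}{D}\right) = - \frac{3}{D}$)
$\left(K{\left(-3 \right)} - 354\right) \left(-62\right) = \left(- \frac{3}{-3} - 354\right) \left(-62\right) = \left(\left(-3\right) \left(- \frac{1}{3}\right) - 354\right) \left(-62\right) = \left(1 - 354\right) \left(-62\right) = \left(-353\right) \left(-62\right) = 21886$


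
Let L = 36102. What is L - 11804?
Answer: 24298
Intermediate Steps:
L - 11804 = 36102 - 11804 = 24298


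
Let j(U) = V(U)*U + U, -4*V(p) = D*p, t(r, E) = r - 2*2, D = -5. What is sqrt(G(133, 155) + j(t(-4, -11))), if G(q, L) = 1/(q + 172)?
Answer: sqrt(6698105)/305 ≈ 8.4855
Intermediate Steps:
G(q, L) = 1/(172 + q)
t(r, E) = -4 + r (t(r, E) = r - 4 = -4 + r)
V(p) = 5*p/4 (V(p) = -(-5)*p/4 = 5*p/4)
j(U) = U + 5*U**2/4 (j(U) = (5*U/4)*U + U = 5*U**2/4 + U = U + 5*U**2/4)
sqrt(G(133, 155) + j(t(-4, -11))) = sqrt(1/(172 + 133) + (-4 - 4)*(4 + 5*(-4 - 4))/4) = sqrt(1/305 + (1/4)*(-8)*(4 + 5*(-8))) = sqrt(1/305 + (1/4)*(-8)*(4 - 40)) = sqrt(1/305 + (1/4)*(-8)*(-36)) = sqrt(1/305 + 72) = sqrt(21961/305) = sqrt(6698105)/305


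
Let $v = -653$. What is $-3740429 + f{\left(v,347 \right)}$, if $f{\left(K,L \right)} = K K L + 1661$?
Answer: $144225155$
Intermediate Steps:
$f{\left(K,L \right)} = 1661 + L K^{2}$ ($f{\left(K,L \right)} = K^{2} L + 1661 = L K^{2} + 1661 = 1661 + L K^{2}$)
$-3740429 + f{\left(v,347 \right)} = -3740429 + \left(1661 + 347 \left(-653\right)^{2}\right) = -3740429 + \left(1661 + 347 \cdot 426409\right) = -3740429 + \left(1661 + 147963923\right) = -3740429 + 147965584 = 144225155$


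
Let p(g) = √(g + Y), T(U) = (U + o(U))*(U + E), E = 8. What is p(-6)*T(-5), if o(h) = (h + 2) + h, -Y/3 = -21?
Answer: -39*√57 ≈ -294.44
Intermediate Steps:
Y = 63 (Y = -3*(-21) = 63)
o(h) = 2 + 2*h (o(h) = (2 + h) + h = 2 + 2*h)
T(U) = (2 + 3*U)*(8 + U) (T(U) = (U + (2 + 2*U))*(U + 8) = (2 + 3*U)*(8 + U))
p(g) = √(63 + g) (p(g) = √(g + 63) = √(63 + g))
p(-6)*T(-5) = √(63 - 6)*(16 + 3*(-5)² + 26*(-5)) = √57*(16 + 3*25 - 130) = √57*(16 + 75 - 130) = √57*(-39) = -39*√57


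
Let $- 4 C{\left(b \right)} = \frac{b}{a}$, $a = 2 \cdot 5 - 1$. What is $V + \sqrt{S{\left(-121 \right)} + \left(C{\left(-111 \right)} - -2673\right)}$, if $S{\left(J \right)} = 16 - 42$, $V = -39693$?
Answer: $-39693 + \frac{7 \sqrt{1947}}{6} \approx -39642.0$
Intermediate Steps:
$a = 9$ ($a = 10 - 1 = 9$)
$C{\left(b \right)} = - \frac{b}{36}$ ($C{\left(b \right)} = - \frac{b \frac{1}{9}}{4} = - \frac{\frac{1}{9} b}{4} = - \frac{b}{36}$)
$S{\left(J \right)} = -26$
$V + \sqrt{S{\left(-121 \right)} + \left(C{\left(-111 \right)} - -2673\right)} = -39693 + \sqrt{-26 - - \frac{32113}{12}} = -39693 + \sqrt{-26 + \left(\frac{37}{12} + 2673\right)} = -39693 + \sqrt{-26 + \frac{32113}{12}} = -39693 + \sqrt{\frac{31801}{12}} = -39693 + \frac{7 \sqrt{1947}}{6}$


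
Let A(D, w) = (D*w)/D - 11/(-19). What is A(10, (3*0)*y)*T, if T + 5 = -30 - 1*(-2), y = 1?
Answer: -363/19 ≈ -19.105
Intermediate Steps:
A(D, w) = 11/19 + w (A(D, w) = w - 11*(-1/19) = w + 11/19 = 11/19 + w)
T = -33 (T = -5 + (-30 - 1*(-2)) = -5 + (-30 + 2) = -5 - 28 = -33)
A(10, (3*0)*y)*T = (11/19 + (3*0)*1)*(-33) = (11/19 + 0*1)*(-33) = (11/19 + 0)*(-33) = (11/19)*(-33) = -363/19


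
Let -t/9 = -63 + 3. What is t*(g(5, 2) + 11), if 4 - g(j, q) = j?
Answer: 5400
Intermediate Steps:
g(j, q) = 4 - j
t = 540 (t = -9*(-63 + 3) = -9*(-60) = 540)
t*(g(5, 2) + 11) = 540*((4 - 1*5) + 11) = 540*((4 - 5) + 11) = 540*(-1 + 11) = 540*10 = 5400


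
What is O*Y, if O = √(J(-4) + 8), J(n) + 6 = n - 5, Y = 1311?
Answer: 1311*I*√7 ≈ 3468.6*I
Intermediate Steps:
J(n) = -11 + n (J(n) = -6 + (n - 5) = -6 + (-5 + n) = -11 + n)
O = I*√7 (O = √((-11 - 4) + 8) = √(-15 + 8) = √(-7) = I*√7 ≈ 2.6458*I)
O*Y = (I*√7)*1311 = 1311*I*√7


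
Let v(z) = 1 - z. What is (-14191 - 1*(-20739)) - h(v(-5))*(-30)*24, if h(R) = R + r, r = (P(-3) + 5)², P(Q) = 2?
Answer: 46148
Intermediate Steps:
r = 49 (r = (2 + 5)² = 7² = 49)
h(R) = 49 + R (h(R) = R + 49 = 49 + R)
(-14191 - 1*(-20739)) - h(v(-5))*(-30)*24 = (-14191 - 1*(-20739)) - (49 + (1 - 1*(-5)))*(-30)*24 = (-14191 + 20739) - (49 + (1 + 5))*(-30)*24 = 6548 - (49 + 6)*(-30)*24 = 6548 - 55*(-30)*24 = 6548 - (-1650)*24 = 6548 - 1*(-39600) = 6548 + 39600 = 46148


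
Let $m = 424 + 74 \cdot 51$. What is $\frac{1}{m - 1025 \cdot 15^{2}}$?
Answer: $- \frac{1}{226427} \approx -4.4164 \cdot 10^{-6}$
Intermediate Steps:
$m = 4198$ ($m = 424 + 3774 = 4198$)
$\frac{1}{m - 1025 \cdot 15^{2}} = \frac{1}{4198 - 1025 \cdot 15^{2}} = \frac{1}{4198 - 230625} = \frac{1}{-226427} = - \frac{1}{226427}$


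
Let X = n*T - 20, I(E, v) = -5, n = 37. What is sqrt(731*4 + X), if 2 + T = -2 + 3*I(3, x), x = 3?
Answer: sqrt(2201) ≈ 46.915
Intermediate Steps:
T = -19 (T = -2 + (-2 + 3*(-5)) = -2 + (-2 - 15) = -2 - 17 = -19)
X = -723 (X = 37*(-19) - 20 = -703 - 20 = -723)
sqrt(731*4 + X) = sqrt(731*4 - 723) = sqrt(2924 - 723) = sqrt(2201)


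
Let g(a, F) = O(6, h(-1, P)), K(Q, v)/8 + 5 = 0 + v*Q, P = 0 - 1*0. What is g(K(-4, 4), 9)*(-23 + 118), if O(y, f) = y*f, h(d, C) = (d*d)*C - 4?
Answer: -2280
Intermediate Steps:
P = 0 (P = 0 + 0 = 0)
h(d, C) = -4 + C*d² (h(d, C) = d²*C - 4 = C*d² - 4 = -4 + C*d²)
K(Q, v) = -40 + 8*Q*v (K(Q, v) = -40 + 8*(0 + v*Q) = -40 + 8*(0 + Q*v) = -40 + 8*(Q*v) = -40 + 8*Q*v)
O(y, f) = f*y
g(a, F) = -24 (g(a, F) = (-4 + 0*(-1)²)*6 = (-4 + 0*1)*6 = (-4 + 0)*6 = -4*6 = -24)
g(K(-4, 4), 9)*(-23 + 118) = -24*(-23 + 118) = -24*95 = -2280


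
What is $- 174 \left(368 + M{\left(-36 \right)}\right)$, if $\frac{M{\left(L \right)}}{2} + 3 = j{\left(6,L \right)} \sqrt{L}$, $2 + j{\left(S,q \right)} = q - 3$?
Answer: $-62988 + 85608 i \approx -62988.0 + 85608.0 i$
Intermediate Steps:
$j{\left(S,q \right)} = -5 + q$ ($j{\left(S,q \right)} = -2 + \left(q - 3\right) = -2 + \left(-3 + q\right) = -5 + q$)
$M{\left(L \right)} = -6 + 2 \sqrt{L} \left(-5 + L\right)$ ($M{\left(L \right)} = -6 + 2 \left(-5 + L\right) \sqrt{L} = -6 + 2 \sqrt{L} \left(-5 + L\right)$)
$- 174 \left(368 + M{\left(-36 \right)}\right) = - 174 \left(368 - \left(6 - 2 \sqrt{-36} \left(-5 - 36\right)\right)\right) = - 174 \left(368 - \left(6 - 2 \cdot 6 i \left(-41\right)\right)\right) = - 174 \left(368 - \left(6 + 492 i\right)\right) = - 174 \left(362 - 492 i\right) = -62988 + 85608 i$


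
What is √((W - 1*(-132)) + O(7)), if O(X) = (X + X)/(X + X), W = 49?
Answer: √182 ≈ 13.491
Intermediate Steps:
O(X) = 1 (O(X) = (2*X)/((2*X)) = (2*X)*(1/(2*X)) = 1)
√((W - 1*(-132)) + O(7)) = √((49 - 1*(-132)) + 1) = √((49 + 132) + 1) = √(181 + 1) = √182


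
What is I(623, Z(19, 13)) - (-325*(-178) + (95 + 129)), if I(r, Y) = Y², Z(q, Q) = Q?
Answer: -57905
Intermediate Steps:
I(623, Z(19, 13)) - (-325*(-178) + (95 + 129)) = 13² - (-325*(-178) + (95 + 129)) = 169 - (57850 + 224) = 169 - 1*58074 = 169 - 58074 = -57905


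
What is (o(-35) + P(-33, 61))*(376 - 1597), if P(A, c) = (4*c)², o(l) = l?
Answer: -72650721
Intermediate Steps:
P(A, c) = 16*c²
(o(-35) + P(-33, 61))*(376 - 1597) = (-35 + 16*61²)*(376 - 1597) = (-35 + 16*3721)*(-1221) = (-35 + 59536)*(-1221) = 59501*(-1221) = -72650721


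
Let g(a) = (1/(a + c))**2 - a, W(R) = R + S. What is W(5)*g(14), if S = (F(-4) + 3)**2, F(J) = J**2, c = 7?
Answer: -753106/147 ≈ -5123.2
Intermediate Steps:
S = 361 (S = ((-4)**2 + 3)**2 = (16 + 3)**2 = 19**2 = 361)
W(R) = 361 + R (W(R) = R + 361 = 361 + R)
g(a) = (7 + a)**(-2) - a (g(a) = (1/(a + 7))**2 - a = (1/(7 + a))**2 - a = (7 + a)**(-2) - a)
W(5)*g(14) = (361 + 5)*((7 + 14)**(-2) - 1*14) = 366*(21**(-2) - 14) = 366*(1/441 - 14) = 366*(-6173/441) = -753106/147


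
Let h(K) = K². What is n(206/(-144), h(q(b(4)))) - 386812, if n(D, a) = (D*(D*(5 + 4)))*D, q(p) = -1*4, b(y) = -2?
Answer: -16042959991/41472 ≈ -3.8684e+5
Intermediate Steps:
q(p) = -4
n(D, a) = 9*D³ (n(D, a) = (D*(D*9))*D = (D*(9*D))*D = (9*D²)*D = 9*D³)
n(206/(-144), h(q(b(4)))) - 386812 = 9*(206/(-144))³ - 386812 = 9*(206*(-1/144))³ - 386812 = 9*(-103/72)³ - 386812 = 9*(-1092727/373248) - 386812 = -1092727/41472 - 386812 = -16042959991/41472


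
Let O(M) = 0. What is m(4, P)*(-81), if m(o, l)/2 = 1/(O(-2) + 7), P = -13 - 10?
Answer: -162/7 ≈ -23.143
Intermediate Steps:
P = -23
m(o, l) = 2/7 (m(o, l) = 2/(0 + 7) = 2/7)
m(4, P)*(-81) = (2/7)*(-81) = -162/7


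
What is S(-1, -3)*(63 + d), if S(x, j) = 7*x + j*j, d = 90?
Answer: 306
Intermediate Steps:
S(x, j) = j² + 7*x (S(x, j) = 7*x + j² = j² + 7*x)
S(-1, -3)*(63 + d) = ((-3)² + 7*(-1))*(63 + 90) = (9 - 7)*153 = 2*153 = 306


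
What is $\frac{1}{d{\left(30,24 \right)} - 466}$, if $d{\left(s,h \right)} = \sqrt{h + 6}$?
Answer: $- \frac{233}{108563} - \frac{\sqrt{30}}{217126} \approx -0.0021714$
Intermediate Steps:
$d{\left(s,h \right)} = \sqrt{6 + h}$
$\frac{1}{d{\left(30,24 \right)} - 466} = \frac{1}{\sqrt{6 + 24} - 466} = \frac{1}{\sqrt{30} - 466} = \frac{1}{-466 + \sqrt{30}}$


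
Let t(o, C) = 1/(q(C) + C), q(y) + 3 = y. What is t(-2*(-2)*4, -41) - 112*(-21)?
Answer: 199919/85 ≈ 2352.0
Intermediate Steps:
q(y) = -3 + y
t(o, C) = 1/(-3 + 2*C) (t(o, C) = 1/((-3 + C) + C) = 1/(-3 + 2*C))
t(-2*(-2)*4, -41) - 112*(-21) = 1/(-3 + 2*(-41)) - 112*(-21) = 1/(-3 - 82) + 2352 = 1/(-85) + 2352 = -1/85 + 2352 = 199919/85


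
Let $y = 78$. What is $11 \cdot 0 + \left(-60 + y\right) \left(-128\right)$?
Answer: $-2304$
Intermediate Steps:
$11 \cdot 0 + \left(-60 + y\right) \left(-128\right) = 11 \cdot 0 + \left(-60 + 78\right) \left(-128\right) = 0 + 18 \left(-128\right) = 0 - 2304 = -2304$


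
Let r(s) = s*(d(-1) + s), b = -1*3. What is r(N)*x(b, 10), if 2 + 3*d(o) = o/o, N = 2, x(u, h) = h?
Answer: 100/3 ≈ 33.333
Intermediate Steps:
b = -3
d(o) = -⅓ (d(o) = -⅔ + (o/o)/3 = -⅔ + (⅓)*1 = -⅔ + ⅓ = -⅓)
r(s) = s*(-⅓ + s)
r(N)*x(b, 10) = (2*(-⅓ + 2))*10 = (2*(5/3))*10 = (10/3)*10 = 100/3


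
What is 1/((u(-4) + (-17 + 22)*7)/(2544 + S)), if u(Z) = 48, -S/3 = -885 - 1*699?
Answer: 7296/83 ≈ 87.904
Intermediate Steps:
S = 4752 (S = -3*(-885 - 1*699) = -3*(-885 - 699) = -3*(-1584) = 4752)
1/((u(-4) + (-17 + 22)*7)/(2544 + S)) = 1/((48 + (-17 + 22)*7)/(2544 + 4752)) = 1/((48 + 5*7)/7296) = 1/((48 + 35)*(1/7296)) = 1/(83*(1/7296)) = 1/(83/7296) = 7296/83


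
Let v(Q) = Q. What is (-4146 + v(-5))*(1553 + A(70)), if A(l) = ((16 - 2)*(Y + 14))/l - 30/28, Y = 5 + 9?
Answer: -64653011/10 ≈ -6.4653e+6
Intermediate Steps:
Y = 14
A(l) = -15/14 + 392/l (A(l) = ((16 - 2)*(14 + 14))/l - 30/28 = (14*28)/l - 30*1/28 = 392/l - 15/14 = -15/14 + 392/l)
(-4146 + v(-5))*(1553 + A(70)) = (-4146 - 5)*(1553 + (-15/14 + 392/70)) = -4151*(1553 + (-15/14 + 392*(1/70))) = -4151*(1553 + (-15/14 + 28/5)) = -4151*(1553 + 317/70) = -4151*109027/70 = -64653011/10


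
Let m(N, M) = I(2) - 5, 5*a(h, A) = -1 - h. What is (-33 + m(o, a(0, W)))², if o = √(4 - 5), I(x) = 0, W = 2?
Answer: 1444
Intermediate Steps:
a(h, A) = -⅕ - h/5 (a(h, A) = (-1 - h)/5 = -⅕ - h/5)
o = I (o = √(-1) = I ≈ 1.0*I)
m(N, M) = -5 (m(N, M) = 0 - 5 = -5)
(-33 + m(o, a(0, W)))² = (-33 - 5)² = (-38)² = 1444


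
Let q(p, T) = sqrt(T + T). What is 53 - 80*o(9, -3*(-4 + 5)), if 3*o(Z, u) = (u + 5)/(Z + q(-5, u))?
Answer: 1377/29 + 160*I*sqrt(6)/261 ≈ 47.483 + 1.5016*I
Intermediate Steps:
q(p, T) = sqrt(2)*sqrt(T) (q(p, T) = sqrt(2*T) = sqrt(2)*sqrt(T))
o(Z, u) = (5 + u)/(3*(Z + sqrt(2)*sqrt(u))) (o(Z, u) = ((u + 5)/(Z + sqrt(2)*sqrt(u)))/3 = ((5 + u)/(Z + sqrt(2)*sqrt(u)))/3 = (5 + u)/(3*(Z + sqrt(2)*sqrt(u))))
53 - 80*o(9, -3*(-4 + 5)) = 53 - 80*(5 - 3*(-4 + 5))/(3*(9 + sqrt(2)*sqrt(-3*(-4 + 5)))) = 53 - 80*(5 - 3*1)/(3*(9 + sqrt(2)*sqrt(-3*1))) = 53 - 80*(5 - 3)/(3*(9 + sqrt(2)*sqrt(-3))) = 53 - 80*2/(3*(9 + sqrt(2)*(I*sqrt(3)))) = 53 - 80*2/(3*(9 + I*sqrt(6))) = 53 - 160/(3*(9 + I*sqrt(6)))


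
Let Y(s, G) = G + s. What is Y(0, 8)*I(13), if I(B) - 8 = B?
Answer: 168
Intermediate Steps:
I(B) = 8 + B
Y(0, 8)*I(13) = (8 + 0)*(8 + 13) = 8*21 = 168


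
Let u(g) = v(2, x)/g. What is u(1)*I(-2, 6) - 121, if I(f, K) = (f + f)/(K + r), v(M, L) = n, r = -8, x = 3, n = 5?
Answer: -111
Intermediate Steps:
v(M, L) = 5
u(g) = 5/g
I(f, K) = 2*f/(-8 + K) (I(f, K) = (f + f)/(K - 8) = (2*f)/(-8 + K) = 2*f/(-8 + K))
u(1)*I(-2, 6) - 121 = (5/1)*(2*(-2)/(-8 + 6)) - 121 = (5*1)*(2*(-2)/(-2)) - 121 = 5*(2*(-2)*(-½)) - 121 = 5*2 - 121 = 10 - 121 = -111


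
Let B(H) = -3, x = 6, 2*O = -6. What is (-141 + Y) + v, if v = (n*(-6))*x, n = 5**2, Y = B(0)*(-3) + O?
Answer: -1035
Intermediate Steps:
O = -3 (O = (1/2)*(-6) = -3)
Y = 6 (Y = -3*(-3) - 3 = 9 - 3 = 6)
n = 25
v = -900 (v = (25*(-6))*6 = -150*6 = -900)
(-141 + Y) + v = (-141 + 6) - 900 = -135 - 900 = -1035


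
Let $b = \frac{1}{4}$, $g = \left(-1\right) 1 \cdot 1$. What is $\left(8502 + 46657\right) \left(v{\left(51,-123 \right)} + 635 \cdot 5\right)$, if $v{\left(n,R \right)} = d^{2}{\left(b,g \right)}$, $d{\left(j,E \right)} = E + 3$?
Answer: $175350461$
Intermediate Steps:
$g = -1$ ($g = \left(-1\right) 1 = -1$)
$b = \frac{1}{4} \approx 0.25$
$d{\left(j,E \right)} = 3 + E$
$v{\left(n,R \right)} = 4$ ($v{\left(n,R \right)} = \left(3 - 1\right)^{2} = 2^{2} = 4$)
$\left(8502 + 46657\right) \left(v{\left(51,-123 \right)} + 635 \cdot 5\right) = \left(8502 + 46657\right) \left(4 + 635 \cdot 5\right) = 55159 \left(4 + 3175\right) = 55159 \cdot 3179 = 175350461$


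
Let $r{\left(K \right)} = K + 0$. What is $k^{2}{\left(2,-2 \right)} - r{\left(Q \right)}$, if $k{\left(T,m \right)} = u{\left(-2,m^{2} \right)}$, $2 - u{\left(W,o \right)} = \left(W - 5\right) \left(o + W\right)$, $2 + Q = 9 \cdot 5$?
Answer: $213$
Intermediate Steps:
$Q = 43$ ($Q = -2 + 9 \cdot 5 = -2 + 45 = 43$)
$r{\left(K \right)} = K$
$u{\left(W,o \right)} = 2 - \left(-5 + W\right) \left(W + o\right)$ ($u{\left(W,o \right)} = 2 - \left(W - 5\right) \left(o + W\right) = 2 - \left(-5 + W\right) \left(W + o\right)$)
$k{\left(T,m \right)} = -12 + 7 m^{2}$ ($k{\left(T,m \right)} = 2 - \left(-2\right)^{2} + 5 \left(-2\right) + 5 m^{2} - - 2 m^{2} = 2 - 4 - 10 + 5 m^{2} + 2 m^{2} = -12 + 7 m^{2}$)
$k^{2}{\left(2,-2 \right)} - r{\left(Q \right)} = \left(-12 + 7 \left(-2\right)^{2}\right)^{2} - 43 = \left(-12 + 7 \cdot 4\right)^{2} - 43 = \left(-12 + 28\right)^{2} - 43 = 16^{2} - 43 = 256 - 43 = 213$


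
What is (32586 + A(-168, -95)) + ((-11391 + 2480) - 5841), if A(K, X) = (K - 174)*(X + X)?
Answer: 82814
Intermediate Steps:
A(K, X) = 2*X*(-174 + K) (A(K, X) = (-174 + K)*(2*X) = 2*X*(-174 + K))
(32586 + A(-168, -95)) + ((-11391 + 2480) - 5841) = (32586 + 2*(-95)*(-174 - 168)) + ((-11391 + 2480) - 5841) = (32586 + 2*(-95)*(-342)) + (-8911 - 5841) = (32586 + 64980) - 14752 = 97566 - 14752 = 82814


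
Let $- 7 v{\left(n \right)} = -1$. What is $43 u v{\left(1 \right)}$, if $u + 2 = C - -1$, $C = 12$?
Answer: $\frac{473}{7} \approx 67.571$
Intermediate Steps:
$v{\left(n \right)} = \frac{1}{7}$ ($v{\left(n \right)} = \left(- \frac{1}{7}\right) \left(-1\right) = \frac{1}{7}$)
$u = 11$ ($u = -2 + \left(12 - -1\right) = -2 + \left(12 + 1\right) = -2 + 13 = 11$)
$43 u v{\left(1 \right)} = 43 \cdot 11 \cdot \frac{1}{7} = 473 \cdot \frac{1}{7} = \frac{473}{7}$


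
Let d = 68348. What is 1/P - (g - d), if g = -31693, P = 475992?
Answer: 47618715673/475992 ≈ 1.0004e+5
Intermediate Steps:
1/P - (g - d) = 1/475992 - (-31693 - 1*68348) = 1/475992 - (-31693 - 68348) = 1/475992 - 1*(-100041) = 1/475992 + 100041 = 47618715673/475992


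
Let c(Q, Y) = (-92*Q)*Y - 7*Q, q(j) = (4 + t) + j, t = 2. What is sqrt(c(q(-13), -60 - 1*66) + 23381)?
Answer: I*sqrt(57714) ≈ 240.24*I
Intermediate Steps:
q(j) = 6 + j (q(j) = (4 + 2) + j = 6 + j)
c(Q, Y) = -7*Q - 92*Q*Y (c(Q, Y) = -92*Q*Y - 7*Q = -7*Q - 92*Q*Y)
sqrt(c(q(-13), -60 - 1*66) + 23381) = sqrt(-(6 - 13)*(7 + 92*(-60 - 1*66)) + 23381) = sqrt(-1*(-7)*(7 + 92*(-60 - 66)) + 23381) = sqrt(-1*(-7)*(7 + 92*(-126)) + 23381) = sqrt(-1*(-7)*(7 - 11592) + 23381) = sqrt(-1*(-7)*(-11585) + 23381) = sqrt(-81095 + 23381) = sqrt(-57714) = I*sqrt(57714)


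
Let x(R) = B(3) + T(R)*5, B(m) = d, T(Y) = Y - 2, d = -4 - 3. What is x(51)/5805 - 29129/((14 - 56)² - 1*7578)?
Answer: 18941953/3750030 ≈ 5.0511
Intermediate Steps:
d = -7
T(Y) = -2 + Y
B(m) = -7
x(R) = -17 + 5*R (x(R) = -7 + (-2 + R)*5 = -7 + (-10 + 5*R) = -17 + 5*R)
x(51)/5805 - 29129/((14 - 56)² - 1*7578) = (-17 + 5*51)/5805 - 29129/((14 - 56)² - 1*7578) = (-17 + 255)*(1/5805) - 29129/((-42)² - 7578) = 238*(1/5805) - 29129/(1764 - 7578) = 238/5805 - 29129/(-5814) = 238/5805 - 29129*(-1/5814) = 238/5805 + 29129/5814 = 18941953/3750030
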